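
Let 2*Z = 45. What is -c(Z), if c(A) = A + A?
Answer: -45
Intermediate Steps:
Z = 45/2 (Z = (½)*45 = 45/2 ≈ 22.500)
c(A) = 2*A
-c(Z) = -2*45/2 = -1*45 = -45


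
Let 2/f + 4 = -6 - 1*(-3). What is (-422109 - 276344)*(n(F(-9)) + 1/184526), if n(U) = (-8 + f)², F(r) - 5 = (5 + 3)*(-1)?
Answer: -61937366541627/1291682 ≈ -4.7951e+7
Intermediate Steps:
F(r) = -3 (F(r) = 5 + (5 + 3)*(-1) = 5 + 8*(-1) = 5 - 8 = -3)
f = -2/7 (f = 2/(-4 + (-6 - 1*(-3))) = 2/(-4 + (-6 + 3)) = 2/(-4 - 3) = 2/(-7) = 2*(-⅐) = -2/7 ≈ -0.28571)
n(U) = 3364/49 (n(U) = (-8 - 2/7)² = (-58/7)² = 3364/49)
(-422109 - 276344)*(n(F(-9)) + 1/184526) = (-422109 - 276344)*(3364/49 + 1/184526) = -698453*(3364/49 + 1/184526) = -698453*620745513/9041774 = -61937366541627/1291682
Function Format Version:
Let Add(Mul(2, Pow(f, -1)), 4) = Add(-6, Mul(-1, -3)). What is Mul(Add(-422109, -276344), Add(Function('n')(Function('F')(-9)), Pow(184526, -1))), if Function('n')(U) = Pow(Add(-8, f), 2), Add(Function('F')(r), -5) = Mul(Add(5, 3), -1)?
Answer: Rational(-61937366541627, 1291682) ≈ -4.7951e+7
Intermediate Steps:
Function('F')(r) = -3 (Function('F')(r) = Add(5, Mul(Add(5, 3), -1)) = Add(5, Mul(8, -1)) = Add(5, -8) = -3)
f = Rational(-2, 7) (f = Mul(2, Pow(Add(-4, Add(-6, Mul(-1, -3))), -1)) = Mul(2, Pow(Add(-4, Add(-6, 3)), -1)) = Mul(2, Pow(Add(-4, -3), -1)) = Mul(2, Pow(-7, -1)) = Mul(2, Rational(-1, 7)) = Rational(-2, 7) ≈ -0.28571)
Function('n')(U) = Rational(3364, 49) (Function('n')(U) = Pow(Add(-8, Rational(-2, 7)), 2) = Pow(Rational(-58, 7), 2) = Rational(3364, 49))
Mul(Add(-422109, -276344), Add(Function('n')(Function('F')(-9)), Pow(184526, -1))) = Mul(Add(-422109, -276344), Add(Rational(3364, 49), Pow(184526, -1))) = Mul(-698453, Add(Rational(3364, 49), Rational(1, 184526))) = Mul(-698453, Rational(620745513, 9041774)) = Rational(-61937366541627, 1291682)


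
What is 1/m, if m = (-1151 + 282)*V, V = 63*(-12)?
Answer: 1/656964 ≈ 1.5222e-6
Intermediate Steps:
V = -756
m = 656964 (m = (-1151 + 282)*(-756) = -869*(-756) = 656964)
1/m = 1/656964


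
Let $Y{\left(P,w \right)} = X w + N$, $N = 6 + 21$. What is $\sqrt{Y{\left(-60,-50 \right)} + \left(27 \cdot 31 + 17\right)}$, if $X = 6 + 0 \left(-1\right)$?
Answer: $\sqrt{581} \approx 24.104$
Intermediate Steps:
$N = 27$
$X = 6$ ($X = 6 + 0 = 6$)
$Y{\left(P,w \right)} = 27 + 6 w$ ($Y{\left(P,w \right)} = 6 w + 27 = 27 + 6 w$)
$\sqrt{Y{\left(-60,-50 \right)} + \left(27 \cdot 31 + 17\right)} = \sqrt{\left(27 + 6 \left(-50\right)\right) + \left(27 \cdot 31 + 17\right)} = \sqrt{\left(27 - 300\right) + \left(837 + 17\right)} = \sqrt{-273 + 854} = \sqrt{581}$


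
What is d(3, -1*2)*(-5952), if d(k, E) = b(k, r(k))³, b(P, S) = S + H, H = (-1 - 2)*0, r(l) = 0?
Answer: 0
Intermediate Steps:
H = 0 (H = -3*0 = 0)
b(P, S) = S (b(P, S) = S + 0 = S)
d(k, E) = 0 (d(k, E) = 0³ = 0)
d(3, -1*2)*(-5952) = 0*(-5952) = 0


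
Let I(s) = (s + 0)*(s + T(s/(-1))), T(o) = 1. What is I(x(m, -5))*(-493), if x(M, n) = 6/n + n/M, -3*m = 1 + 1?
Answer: -2267307/100 ≈ -22673.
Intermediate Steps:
m = -⅔ (m = -(1 + 1)/3 = -⅓*2 = -⅔ ≈ -0.66667)
I(s) = s*(1 + s) (I(s) = (s + 0)*(s + 1) = s*(1 + s))
I(x(m, -5))*(-493) = ((6/(-5) - 5/(-⅔))*(1 + (6/(-5) - 5/(-⅔))))*(-493) = ((6*(-⅕) - 5*(-3/2))*(1 + (6*(-⅕) - 5*(-3/2))))*(-493) = ((-6/5 + 15/2)*(1 + (-6/5 + 15/2)))*(-493) = (63*(1 + 63/10)/10)*(-493) = ((63/10)*(73/10))*(-493) = (4599/100)*(-493) = -2267307/100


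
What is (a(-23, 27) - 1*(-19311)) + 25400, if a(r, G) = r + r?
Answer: 44665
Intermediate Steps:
a(r, G) = 2*r
(a(-23, 27) - 1*(-19311)) + 25400 = (2*(-23) - 1*(-19311)) + 25400 = (-46 + 19311) + 25400 = 19265 + 25400 = 44665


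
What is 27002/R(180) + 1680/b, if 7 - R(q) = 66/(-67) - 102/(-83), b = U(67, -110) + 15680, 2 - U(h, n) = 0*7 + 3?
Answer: 2354392314118/589075709 ≈ 3996.8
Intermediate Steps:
U(h, n) = -1 (U(h, n) = 2 - (0*7 + 3) = 2 - (0 + 3) = 2 - 1*3 = 2 - 3 = -1)
b = 15679 (b = -1 + 15680 = 15679)
R(q) = 37571/5561 (R(q) = 7 - (66/(-67) - 102/(-83)) = 7 - (66*(-1/67) - 102*(-1/83)) = 7 - (-66/67 + 102/83) = 7 - 1*1356/5561 = 7 - 1356/5561 = 37571/5561)
27002/R(180) + 1680/b = 27002/(37571/5561) + 1680/15679 = 27002*(5561/37571) + 1680*(1/15679) = 150158122/37571 + 1680/15679 = 2354392314118/589075709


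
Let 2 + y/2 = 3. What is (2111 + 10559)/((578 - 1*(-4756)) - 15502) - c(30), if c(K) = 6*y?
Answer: -67343/5084 ≈ -13.246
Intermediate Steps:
y = 2 (y = -4 + 2*3 = -4 + 6 = 2)
c(K) = 12 (c(K) = 6*2 = 12)
(2111 + 10559)/((578 - 1*(-4756)) - 15502) - c(30) = (2111 + 10559)/((578 - 1*(-4756)) - 15502) - 1*12 = 12670/((578 + 4756) - 15502) - 12 = 12670/(5334 - 15502) - 12 = 12670/(-10168) - 12 = 12670*(-1/10168) - 12 = -6335/5084 - 12 = -67343/5084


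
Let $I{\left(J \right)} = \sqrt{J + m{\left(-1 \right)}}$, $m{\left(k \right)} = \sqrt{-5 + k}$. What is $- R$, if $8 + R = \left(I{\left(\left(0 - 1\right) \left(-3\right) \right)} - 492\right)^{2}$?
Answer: $8 - \left(492 - \sqrt{3 + i \sqrt{6}}\right)^{2} \approx -2.4024 \cdot 10^{5} + 647.66 i$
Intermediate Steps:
$I{\left(J \right)} = \sqrt{J + i \sqrt{6}}$ ($I{\left(J \right)} = \sqrt{J + \sqrt{-5 - 1}} = \sqrt{J + \sqrt{-6}} = \sqrt{J + i \sqrt{6}}$)
$R = -8 + \left(-492 + \sqrt{3 + i \sqrt{6}}\right)^{2}$ ($R = -8 + \left(\sqrt{\left(0 - 1\right) \left(-3\right) + i \sqrt{6}} - 492\right)^{2} = -8 + \left(\sqrt{\left(-1\right) \left(-3\right) + i \sqrt{6}} - 492\right)^{2} = -8 + \left(\sqrt{3 + i \sqrt{6}} - 492\right)^{2} = -8 + \left(-492 + \sqrt{3 + i \sqrt{6}}\right)^{2} \approx 2.4024 \cdot 10^{5} - 647.66 i$)
$- R = - (-8 + \left(492 - \sqrt{3 + i \sqrt{6}}\right)^{2}) = 8 - \left(492 - \sqrt{3 + i \sqrt{6}}\right)^{2}$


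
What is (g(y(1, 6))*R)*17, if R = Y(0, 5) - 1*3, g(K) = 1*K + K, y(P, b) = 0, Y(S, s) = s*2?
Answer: 0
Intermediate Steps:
Y(S, s) = 2*s
g(K) = 2*K (g(K) = K + K = 2*K)
R = 7 (R = 2*5 - 1*3 = 10 - 3 = 7)
(g(y(1, 6))*R)*17 = ((2*0)*7)*17 = (0*7)*17 = 0*17 = 0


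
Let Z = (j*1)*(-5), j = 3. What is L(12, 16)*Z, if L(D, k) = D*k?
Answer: -2880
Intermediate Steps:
Z = -15 (Z = (3*1)*(-5) = 3*(-5) = -15)
L(12, 16)*Z = (12*16)*(-15) = 192*(-15) = -2880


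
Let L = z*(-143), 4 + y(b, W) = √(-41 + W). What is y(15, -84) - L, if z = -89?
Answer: -12731 + 5*I*√5 ≈ -12731.0 + 11.18*I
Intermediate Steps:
y(b, W) = -4 + √(-41 + W)
L = 12727 (L = -89*(-143) = 12727)
y(15, -84) - L = (-4 + √(-41 - 84)) - 1*12727 = (-4 + √(-125)) - 12727 = (-4 + 5*I*√5) - 12727 = -12731 + 5*I*√5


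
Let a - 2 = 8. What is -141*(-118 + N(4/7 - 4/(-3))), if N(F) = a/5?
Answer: 16356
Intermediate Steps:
a = 10 (a = 2 + 8 = 10)
N(F) = 2 (N(F) = 10/5 = 10*(⅕) = 2)
-141*(-118 + N(4/7 - 4/(-3))) = -141*(-118 + 2) = -141*(-116) = 16356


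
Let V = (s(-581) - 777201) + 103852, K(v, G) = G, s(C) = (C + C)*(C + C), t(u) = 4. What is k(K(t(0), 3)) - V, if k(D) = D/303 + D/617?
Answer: -42182064795/62317 ≈ -6.7690e+5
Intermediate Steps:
s(C) = 4*C**2 (s(C) = (2*C)*(2*C) = 4*C**2)
k(D) = 920*D/186951 (k(D) = D*(1/303) + D*(1/617) = D/303 + D/617 = 920*D/186951)
V = 676895 (V = (4*(-581)**2 - 777201) + 103852 = (4*337561 - 777201) + 103852 = (1350244 - 777201) + 103852 = 573043 + 103852 = 676895)
k(K(t(0), 3)) - V = (920/186951)*3 - 1*676895 = 920/62317 - 676895 = -42182064795/62317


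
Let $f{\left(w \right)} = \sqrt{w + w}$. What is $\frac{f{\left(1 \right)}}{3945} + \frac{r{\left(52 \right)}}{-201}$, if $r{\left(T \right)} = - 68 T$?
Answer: $\frac{3536}{201} + \frac{\sqrt{2}}{3945} \approx 17.592$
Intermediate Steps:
$f{\left(w \right)} = \sqrt{2} \sqrt{w}$ ($f{\left(w \right)} = \sqrt{2 w} = \sqrt{2} \sqrt{w}$)
$\frac{f{\left(1 \right)}}{3945} + \frac{r{\left(52 \right)}}{-201} = \frac{\sqrt{2} \sqrt{1}}{3945} + \frac{\left(-68\right) 52}{-201} = \sqrt{2} \cdot 1 \cdot \frac{1}{3945} - - \frac{3536}{201} = \sqrt{2} \cdot \frac{1}{3945} + \frac{3536}{201} = \frac{\sqrt{2}}{3945} + \frac{3536}{201} = \frac{3536}{201} + \frac{\sqrt{2}}{3945}$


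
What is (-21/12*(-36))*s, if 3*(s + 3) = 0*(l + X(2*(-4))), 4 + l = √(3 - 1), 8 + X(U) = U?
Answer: -189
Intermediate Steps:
X(U) = -8 + U
l = -4 + √2 (l = -4 + √(3 - 1) = -4 + √2 ≈ -2.5858)
s = -3 (s = -3 + (0*((-4 + √2) + (-8 + 2*(-4))))/3 = -3 + (0*((-4 + √2) + (-8 - 8)))/3 = -3 + (0*((-4 + √2) - 16))/3 = -3 + (0*(-20 + √2))/3 = -3 + (⅓)*0 = -3 + 0 = -3)
(-21/12*(-36))*s = (-21/12*(-36))*(-3) = (-21*1/12*(-36))*(-3) = -7/4*(-36)*(-3) = 63*(-3) = -189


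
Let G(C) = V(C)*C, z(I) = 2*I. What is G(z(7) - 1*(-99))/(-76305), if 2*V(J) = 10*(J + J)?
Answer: -25538/15261 ≈ -1.6734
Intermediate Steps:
V(J) = 10*J (V(J) = (10*(J + J))/2 = (10*(2*J))/2 = (20*J)/2 = 10*J)
G(C) = 10*C**2 (G(C) = (10*C)*C = 10*C**2)
G(z(7) - 1*(-99))/(-76305) = (10*(2*7 - 1*(-99))**2)/(-76305) = (10*(14 + 99)**2)*(-1/76305) = (10*113**2)*(-1/76305) = (10*12769)*(-1/76305) = 127690*(-1/76305) = -25538/15261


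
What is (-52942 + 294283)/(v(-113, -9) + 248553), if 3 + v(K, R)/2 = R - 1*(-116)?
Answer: 241341/248761 ≈ 0.97017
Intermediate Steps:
v(K, R) = 226 + 2*R (v(K, R) = -6 + 2*(R - 1*(-116)) = -6 + 2*(R + 116) = -6 + 2*(116 + R) = -6 + (232 + 2*R) = 226 + 2*R)
(-52942 + 294283)/(v(-113, -9) + 248553) = (-52942 + 294283)/((226 + 2*(-9)) + 248553) = 241341/((226 - 18) + 248553) = 241341/(208 + 248553) = 241341/248761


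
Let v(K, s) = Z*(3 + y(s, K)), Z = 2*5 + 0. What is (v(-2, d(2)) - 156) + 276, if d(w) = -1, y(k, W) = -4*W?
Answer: 230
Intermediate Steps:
Z = 10 (Z = 10 + 0 = 10)
v(K, s) = 30 - 40*K (v(K, s) = 10*(3 - 4*K) = 30 - 40*K)
(v(-2, d(2)) - 156) + 276 = ((30 - 40*(-2)) - 156) + 276 = ((30 + 80) - 156) + 276 = (110 - 156) + 276 = -46 + 276 = 230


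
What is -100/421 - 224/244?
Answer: -29676/25681 ≈ -1.1556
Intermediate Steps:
-100/421 - 224/244 = -100*1/421 - 224*1/244 = -100/421 - 56/61 = -29676/25681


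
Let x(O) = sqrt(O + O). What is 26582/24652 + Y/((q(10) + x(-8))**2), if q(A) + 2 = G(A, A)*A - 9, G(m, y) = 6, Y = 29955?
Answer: 958246958749/72007123814 - 11742360*I/5841889 ≈ 13.308 - 2.01*I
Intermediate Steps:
q(A) = -11 + 6*A (q(A) = -2 + (6*A - 9) = -2 + (-9 + 6*A) = -11 + 6*A)
x(O) = sqrt(2)*sqrt(O) (x(O) = sqrt(2*O) = sqrt(2)*sqrt(O))
26582/24652 + Y/((q(10) + x(-8))**2) = 26582/24652 + 29955/(((-11 + 6*10) + sqrt(2)*sqrt(-8))**2) = 26582*(1/24652) + 29955/(((-11 + 60) + sqrt(2)*(2*I*sqrt(2)))**2) = 13291/12326 + 29955/((49 + 4*I)**2) = 13291/12326 + 29955/(49 + 4*I)**2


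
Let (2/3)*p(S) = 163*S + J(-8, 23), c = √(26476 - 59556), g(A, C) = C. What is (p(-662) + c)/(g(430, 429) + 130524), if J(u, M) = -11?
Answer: -107917/87302 + 2*I*√8270/130953 ≈ -1.2361 + 0.0013889*I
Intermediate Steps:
c = 2*I*√8270 (c = √(-33080) = 2*I*√8270 ≈ 181.88*I)
p(S) = -33/2 + 489*S/2 (p(S) = 3*(163*S - 11)/2 = 3*(-11 + 163*S)/2 = -33/2 + 489*S/2)
(p(-662) + c)/(g(430, 429) + 130524) = ((-33/2 + (489/2)*(-662)) + 2*I*√8270)/(429 + 130524) = ((-33/2 - 161859) + 2*I*√8270)/130953 = (-323751/2 + 2*I*√8270)*(1/130953) = -107917/87302 + 2*I*√8270/130953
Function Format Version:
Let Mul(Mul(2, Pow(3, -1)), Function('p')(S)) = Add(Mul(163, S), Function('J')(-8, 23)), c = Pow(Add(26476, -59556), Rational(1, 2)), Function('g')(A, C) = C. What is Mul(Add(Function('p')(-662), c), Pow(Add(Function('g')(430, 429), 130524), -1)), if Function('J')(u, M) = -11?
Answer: Add(Rational(-107917, 87302), Mul(Rational(2, 130953), I, Pow(8270, Rational(1, 2)))) ≈ Add(-1.2361, Mul(0.0013889, I))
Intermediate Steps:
c = Mul(2, I, Pow(8270, Rational(1, 2))) (c = Pow(-33080, Rational(1, 2)) = Mul(2, I, Pow(8270, Rational(1, 2))) ≈ Mul(181.88, I))
Function('p')(S) = Add(Rational(-33, 2), Mul(Rational(489, 2), S)) (Function('p')(S) = Mul(Rational(3, 2), Add(Mul(163, S), -11)) = Mul(Rational(3, 2), Add(-11, Mul(163, S))) = Add(Rational(-33, 2), Mul(Rational(489, 2), S)))
Mul(Add(Function('p')(-662), c), Pow(Add(Function('g')(430, 429), 130524), -1)) = Mul(Add(Add(Rational(-33, 2), Mul(Rational(489, 2), -662)), Mul(2, I, Pow(8270, Rational(1, 2)))), Pow(Add(429, 130524), -1)) = Mul(Add(Add(Rational(-33, 2), -161859), Mul(2, I, Pow(8270, Rational(1, 2)))), Pow(130953, -1)) = Mul(Add(Rational(-323751, 2), Mul(2, I, Pow(8270, Rational(1, 2)))), Rational(1, 130953)) = Add(Rational(-107917, 87302), Mul(Rational(2, 130953), I, Pow(8270, Rational(1, 2))))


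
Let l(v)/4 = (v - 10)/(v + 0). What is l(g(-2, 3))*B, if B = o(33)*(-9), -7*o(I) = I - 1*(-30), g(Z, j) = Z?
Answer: 1944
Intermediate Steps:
o(I) = -30/7 - I/7 (o(I) = -(I - 1*(-30))/7 = -(I + 30)/7 = -(30 + I)/7 = -30/7 - I/7)
B = 81 (B = (-30/7 - 1/7*33)*(-9) = (-30/7 - 33/7)*(-9) = -9*(-9) = 81)
l(v) = 4*(-10 + v)/v (l(v) = 4*((v - 10)/(v + 0)) = 4*((-10 + v)/v) = 4*(-10 + v)/v)
l(g(-2, 3))*B = (4 - 40/(-2))*81 = (4 - 40*(-1/2))*81 = (4 + 20)*81 = 24*81 = 1944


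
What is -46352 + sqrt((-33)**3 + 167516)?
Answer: -46352 + sqrt(131579) ≈ -45989.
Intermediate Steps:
-46352 + sqrt((-33)**3 + 167516) = -46352 + sqrt(-35937 + 167516) = -46352 + sqrt(131579)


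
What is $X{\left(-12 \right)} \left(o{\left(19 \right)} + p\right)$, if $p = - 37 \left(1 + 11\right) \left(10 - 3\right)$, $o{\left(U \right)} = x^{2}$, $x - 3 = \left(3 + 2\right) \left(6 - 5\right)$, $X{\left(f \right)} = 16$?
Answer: $-48704$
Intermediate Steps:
$x = 8$ ($x = 3 + \left(3 + 2\right) \left(6 - 5\right) = 3 + 5 \cdot 1 = 3 + 5 = 8$)
$o{\left(U \right)} = 64$ ($o{\left(U \right)} = 8^{2} = 64$)
$p = -3108$ ($p = - 37 \cdot 12 \cdot 7 = \left(-37\right) 84 = -3108$)
$X{\left(-12 \right)} \left(o{\left(19 \right)} + p\right) = 16 \left(64 - 3108\right) = 16 \left(-3044\right) = -48704$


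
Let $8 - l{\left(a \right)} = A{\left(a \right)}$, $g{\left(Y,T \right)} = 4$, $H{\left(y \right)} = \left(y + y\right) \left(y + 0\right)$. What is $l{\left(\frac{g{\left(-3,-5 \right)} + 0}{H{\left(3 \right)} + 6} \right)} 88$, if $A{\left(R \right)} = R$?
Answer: $\frac{2068}{3} \approx 689.33$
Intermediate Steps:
$H{\left(y \right)} = 2 y^{2}$ ($H{\left(y \right)} = 2 y y = 2 y^{2}$)
$l{\left(a \right)} = 8 - a$
$l{\left(\frac{g{\left(-3,-5 \right)} + 0}{H{\left(3 \right)} + 6} \right)} 88 = \left(8 - \frac{4 + 0}{2 \cdot 3^{2} + 6}\right) 88 = \left(8 - \frac{4}{2 \cdot 9 + 6}\right) 88 = \left(8 - \frac{4}{18 + 6}\right) 88 = \left(8 - \frac{4}{24}\right) 88 = \left(8 - 4 \cdot \frac{1}{24}\right) 88 = \left(8 - \frac{1}{6}\right) 88 = \frac{47}{6} \cdot 88 = \frac{2068}{3}$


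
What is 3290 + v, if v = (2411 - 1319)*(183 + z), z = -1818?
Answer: -1782130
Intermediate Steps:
v = -1785420 (v = (2411 - 1319)*(183 - 1818) = 1092*(-1635) = -1785420)
3290 + v = 3290 - 1785420 = -1782130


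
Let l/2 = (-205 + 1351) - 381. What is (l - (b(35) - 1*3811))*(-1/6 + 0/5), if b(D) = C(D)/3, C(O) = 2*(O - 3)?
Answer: -15959/18 ≈ -886.61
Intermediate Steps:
C(O) = -6 + 2*O (C(O) = 2*(-3 + O) = -6 + 2*O)
b(D) = -2 + 2*D/3 (b(D) = (-6 + 2*D)/3 = (-6 + 2*D)*(⅓) = -2 + 2*D/3)
l = 1530 (l = 2*((-205 + 1351) - 381) = 2*(1146 - 381) = 2*765 = 1530)
(l - (b(35) - 1*3811))*(-1/6 + 0/5) = (1530 - ((-2 + (⅔)*35) - 1*3811))*(-1/6 + 0/5) = (1530 - ((-2 + 70/3) - 3811))*(-1*⅙ + 0*(⅕)) = (1530 - (64/3 - 3811))*(-⅙ + 0) = (1530 - 1*(-11369/3))*(-⅙) = (1530 + 11369/3)*(-⅙) = (15959/3)*(-⅙) = -15959/18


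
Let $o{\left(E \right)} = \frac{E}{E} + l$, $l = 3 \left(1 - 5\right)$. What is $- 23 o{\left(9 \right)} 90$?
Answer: $22770$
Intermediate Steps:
$l = -12$ ($l = 3 \left(-4\right) = -12$)
$o{\left(E \right)} = -11$ ($o{\left(E \right)} = \frac{E}{E} - 12 = 1 - 12 = -11$)
$- 23 o{\left(9 \right)} 90 = \left(-23\right) \left(-11\right) 90 = 253 \cdot 90 = 22770$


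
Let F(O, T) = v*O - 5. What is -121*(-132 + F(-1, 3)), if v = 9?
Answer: 17666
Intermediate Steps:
F(O, T) = -5 + 9*O (F(O, T) = 9*O - 5 = -5 + 9*O)
-121*(-132 + F(-1, 3)) = -121*(-132 + (-5 + 9*(-1))) = -121*(-132 + (-5 - 9)) = -121*(-132 - 14) = -121*(-146) = 17666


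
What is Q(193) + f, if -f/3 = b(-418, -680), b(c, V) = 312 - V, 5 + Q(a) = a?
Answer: -2788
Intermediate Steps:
Q(a) = -5 + a
f = -2976 (f = -3*(312 - 1*(-680)) = -3*(312 + 680) = -3*992 = -2976)
Q(193) + f = (-5 + 193) - 2976 = 188 - 2976 = -2788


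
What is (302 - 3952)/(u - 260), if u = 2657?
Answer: -3650/2397 ≈ -1.5227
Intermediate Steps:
(302 - 3952)/(u - 260) = (302 - 3952)/(2657 - 260) = -3650/2397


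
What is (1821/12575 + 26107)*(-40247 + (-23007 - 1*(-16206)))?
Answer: -15445733534608/12575 ≈ -1.2283e+9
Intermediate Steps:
(1821/12575 + 26107)*(-40247 + (-23007 - 1*(-16206))) = (1821*(1/12575) + 26107)*(-40247 + (-23007 + 16206)) = (1821/12575 + 26107)*(-40247 - 6801) = (328297346/12575)*(-47048) = -15445733534608/12575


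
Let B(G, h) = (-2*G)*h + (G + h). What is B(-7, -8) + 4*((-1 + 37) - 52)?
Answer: -191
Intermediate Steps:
B(G, h) = G + h - 2*G*h (B(G, h) = -2*G*h + (G + h) = G + h - 2*G*h)
B(-7, -8) + 4*((-1 + 37) - 52) = (-7 - 8 - 2*(-7)*(-8)) + 4*((-1 + 37) - 52) = (-7 - 8 - 112) + 4*(36 - 52) = -127 + 4*(-16) = -127 - 64 = -191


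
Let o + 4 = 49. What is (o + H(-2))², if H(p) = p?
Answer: 1849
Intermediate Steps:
o = 45 (o = -4 + 49 = 45)
(o + H(-2))² = (45 - 2)² = 43² = 1849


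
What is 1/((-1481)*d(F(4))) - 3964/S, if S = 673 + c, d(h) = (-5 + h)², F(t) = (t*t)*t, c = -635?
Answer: -10217925521/97951859 ≈ -104.32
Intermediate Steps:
F(t) = t³ (F(t) = t²*t = t³)
S = 38 (S = 673 - 635 = 38)
1/((-1481)*d(F(4))) - 3964/S = 1/((-1481)*((-5 + 4³)²)) - 3964/38 = -1/(1481*(-5 + 64)²) - 3964*1/38 = -1/(1481*(59²)) - 1982/19 = -1/1481/3481 - 1982/19 = -1/1481*1/3481 - 1982/19 = -1/5155361 - 1982/19 = -10217925521/97951859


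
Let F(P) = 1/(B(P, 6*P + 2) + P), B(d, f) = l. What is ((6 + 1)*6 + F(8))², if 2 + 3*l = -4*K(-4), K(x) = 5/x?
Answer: 143641/81 ≈ 1773.3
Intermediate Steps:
l = 1 (l = -⅔ + (-20/(-4))/3 = -⅔ + (-20*(-1)/4)/3 = -⅔ + (-4*(-5/4))/3 = -⅔ + (⅓)*5 = -⅔ + 5/3 = 1)
B(d, f) = 1
F(P) = 1/(1 + P)
((6 + 1)*6 + F(8))² = ((6 + 1)*6 + 1/(1 + 8))² = (7*6 + 1/9)² = (42 + ⅑)² = (379/9)² = 143641/81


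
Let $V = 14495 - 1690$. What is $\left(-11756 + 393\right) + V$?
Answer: $1442$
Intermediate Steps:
$V = 12805$
$\left(-11756 + 393\right) + V = \left(-11756 + 393\right) + 12805 = -11363 + 12805 = 1442$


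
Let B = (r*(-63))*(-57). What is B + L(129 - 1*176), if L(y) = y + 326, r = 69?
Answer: 248058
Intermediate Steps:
L(y) = 326 + y
B = 247779 (B = (69*(-63))*(-57) = -4347*(-57) = 247779)
B + L(129 - 1*176) = 247779 + (326 + (129 - 1*176)) = 247779 + (326 + (129 - 176)) = 247779 + (326 - 47) = 247779 + 279 = 248058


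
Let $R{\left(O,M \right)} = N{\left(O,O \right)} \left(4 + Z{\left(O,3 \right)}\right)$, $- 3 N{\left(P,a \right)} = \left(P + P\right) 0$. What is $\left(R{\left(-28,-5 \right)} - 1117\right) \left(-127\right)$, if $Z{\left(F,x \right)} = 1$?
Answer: $141859$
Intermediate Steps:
$N{\left(P,a \right)} = 0$ ($N{\left(P,a \right)} = - \frac{\left(P + P\right) 0}{3} = - \frac{2 P 0}{3} = \left(- \frac{1}{3}\right) 0 = 0$)
$R{\left(O,M \right)} = 0$ ($R{\left(O,M \right)} = 0 \left(4 + 1\right) = 0 \cdot 5 = 0$)
$\left(R{\left(-28,-5 \right)} - 1117\right) \left(-127\right) = \left(0 - 1117\right) \left(-127\right) = \left(-1117\right) \left(-127\right) = 141859$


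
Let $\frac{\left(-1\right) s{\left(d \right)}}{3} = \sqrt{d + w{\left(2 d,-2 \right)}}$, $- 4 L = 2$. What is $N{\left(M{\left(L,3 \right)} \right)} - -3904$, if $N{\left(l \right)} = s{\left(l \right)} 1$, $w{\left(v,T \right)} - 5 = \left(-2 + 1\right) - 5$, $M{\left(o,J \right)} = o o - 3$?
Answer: $3904 - \frac{3 i \sqrt{15}}{2} \approx 3904.0 - 5.8095 i$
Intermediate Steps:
$L = - \frac{1}{2}$ ($L = \left(- \frac{1}{4}\right) 2 = - \frac{1}{2} \approx -0.5$)
$M{\left(o,J \right)} = -3 + o^{2}$ ($M{\left(o,J \right)} = o^{2} - 3 = -3 + o^{2}$)
$w{\left(v,T \right)} = -1$ ($w{\left(v,T \right)} = 5 + \left(\left(-2 + 1\right) - 5\right) = 5 - 6 = -1$)
$s{\left(d \right)} = - 3 \sqrt{-1 + d}$ ($s{\left(d \right)} = - 3 \sqrt{d - 1} = - 3 \sqrt{-1 + d}$)
$N{\left(l \right)} = - 3 \sqrt{-1 + l}$ ($N{\left(l \right)} = - 3 \sqrt{-1 + l} 1 = - 3 \sqrt{-1 + l}$)
$N{\left(M{\left(L,3 \right)} \right)} - -3904 = - 3 \sqrt{-1 - \left(3 - \left(- \frac{1}{2}\right)^{2}\right)} - -3904 = - 3 \sqrt{-1 + \left(-3 + \frac{1}{4}\right)} + 3904 = - 3 \sqrt{-1 - \frac{11}{4}} + 3904 = - 3 \sqrt{- \frac{15}{4}} + 3904 = - 3 \frac{i \sqrt{15}}{2} + 3904 = - \frac{3 i \sqrt{15}}{2} + 3904 = 3904 - \frac{3 i \sqrt{15}}{2}$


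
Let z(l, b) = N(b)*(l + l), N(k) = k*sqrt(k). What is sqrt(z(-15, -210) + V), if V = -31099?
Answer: sqrt(-31099 + 6300*I*sqrt(210)) ≈ 180.76 + 252.53*I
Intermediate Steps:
N(k) = k**(3/2)
z(l, b) = 2*l*b**(3/2) (z(l, b) = b**(3/2)*(l + l) = b**(3/2)*(2*l) = 2*l*b**(3/2))
sqrt(z(-15, -210) + V) = sqrt(2*(-15)*(-210)**(3/2) - 31099) = sqrt(2*(-15)*(-210*I*sqrt(210)) - 31099) = sqrt(6300*I*sqrt(210) - 31099) = sqrt(-31099 + 6300*I*sqrt(210))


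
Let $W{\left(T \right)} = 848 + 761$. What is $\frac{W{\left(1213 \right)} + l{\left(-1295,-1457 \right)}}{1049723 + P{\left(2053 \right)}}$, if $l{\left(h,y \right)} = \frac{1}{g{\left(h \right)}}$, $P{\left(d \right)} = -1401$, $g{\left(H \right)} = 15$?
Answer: $\frac{12068}{7862415} \approx 0.0015349$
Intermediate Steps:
$W{\left(T \right)} = 1609$
$l{\left(h,y \right)} = \frac{1}{15}$
$\frac{W{\left(1213 \right)} + l{\left(-1295,-1457 \right)}}{1049723 + P{\left(2053 \right)}} = \frac{1609 + \frac{1}{15}}{1049723 - 1401} = \frac{24136}{15 \cdot 1048322} = \frac{24136}{15} \cdot \frac{1}{1048322} = \frac{12068}{7862415}$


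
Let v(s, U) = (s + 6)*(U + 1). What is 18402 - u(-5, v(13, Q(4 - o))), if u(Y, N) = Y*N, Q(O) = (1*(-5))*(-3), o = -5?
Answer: 19922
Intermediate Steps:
Q(O) = 15 (Q(O) = -5*(-3) = 15)
v(s, U) = (1 + U)*(6 + s) (v(s, U) = (6 + s)*(1 + U) = (1 + U)*(6 + s))
u(Y, N) = N*Y
18402 - u(-5, v(13, Q(4 - o))) = 18402 - (6 + 13 + 6*15 + 15*13)*(-5) = 18402 - (6 + 13 + 90 + 195)*(-5) = 18402 - 304*(-5) = 18402 - 1*(-1520) = 18402 + 1520 = 19922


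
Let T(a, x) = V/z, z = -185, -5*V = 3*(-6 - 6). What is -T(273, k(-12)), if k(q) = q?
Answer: 36/925 ≈ 0.038919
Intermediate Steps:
V = 36/5 (V = -3*(-6 - 6)/5 = -3*(-12)/5 = -⅕*(-36) = 36/5 ≈ 7.2000)
T(a, x) = -36/925 (T(a, x) = (36/5)/(-185) = (36/5)*(-1/185) = -36/925)
-T(273, k(-12)) = -1*(-36/925) = 36/925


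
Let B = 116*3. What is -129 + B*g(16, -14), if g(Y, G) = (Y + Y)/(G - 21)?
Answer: -15651/35 ≈ -447.17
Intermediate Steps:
B = 348
g(Y, G) = 2*Y/(-21 + G) (g(Y, G) = (2*Y)/(-21 + G) = 2*Y/(-21 + G))
-129 + B*g(16, -14) = -129 + 348*(2*16/(-21 - 14)) = -129 + 348*(2*16/(-35)) = -129 + 348*(2*16*(-1/35)) = -129 + 348*(-32/35) = -129 - 11136/35 = -15651/35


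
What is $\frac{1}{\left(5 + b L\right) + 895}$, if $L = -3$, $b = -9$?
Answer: $\frac{1}{927} \approx 0.0010787$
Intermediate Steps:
$\frac{1}{\left(5 + b L\right) + 895} = \frac{1}{\left(5 - -27\right) + 895} = \frac{1}{\left(5 + 27\right) + 895} = \frac{1}{32 + 895} = \frac{1}{927}$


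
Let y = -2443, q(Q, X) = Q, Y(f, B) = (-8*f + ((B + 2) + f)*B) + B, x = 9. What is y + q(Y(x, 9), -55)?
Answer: -2326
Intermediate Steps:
Y(f, B) = B - 8*f + B*(2 + B + f) (Y(f, B) = (-8*f + ((2 + B) + f)*B) + B = (-8*f + (2 + B + f)*B) + B = (-8*f + B*(2 + B + f)) + B = B - 8*f + B*(2 + B + f))
y + q(Y(x, 9), -55) = -2443 + (9**2 - 8*9 + 3*9 + 9*9) = -2443 + (81 - 72 + 27 + 81) = -2443 + 117 = -2326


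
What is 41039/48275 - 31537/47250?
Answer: 16665763/91239750 ≈ 0.18266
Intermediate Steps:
41039/48275 - 31537/47250 = 16665763/91239750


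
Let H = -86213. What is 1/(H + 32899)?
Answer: -1/53314 ≈ -1.8757e-5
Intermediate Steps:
1/(H + 32899) = 1/(-86213 + 32899) = 1/(-53314) = -1/53314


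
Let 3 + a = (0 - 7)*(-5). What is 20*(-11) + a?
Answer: -188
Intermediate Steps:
a = 32 (a = -3 + (0 - 7)*(-5) = -3 - 7*(-5) = -3 + 35 = 32)
20*(-11) + a = 20*(-11) + 32 = -220 + 32 = -188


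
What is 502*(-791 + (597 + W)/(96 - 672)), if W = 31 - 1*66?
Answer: -57250339/144 ≈ -3.9757e+5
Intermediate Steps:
W = -35 (W = 31 - 66 = -35)
502*(-791 + (597 + W)/(96 - 672)) = 502*(-791 + (597 - 35)/(96 - 672)) = 502*(-791 + 562/(-576)) = 502*(-791 + 562*(-1/576)) = 502*(-791 - 281/288) = 502*(-228089/288) = -57250339/144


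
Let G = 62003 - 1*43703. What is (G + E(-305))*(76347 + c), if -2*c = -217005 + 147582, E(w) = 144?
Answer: 2048362974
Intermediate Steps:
c = 69423/2 (c = -(-217005 + 147582)/2 = -½*(-69423) = 69423/2 ≈ 34712.)
G = 18300 (G = 62003 - 43703 = 18300)
(G + E(-305))*(76347 + c) = (18300 + 144)*(76347 + 69423/2) = 18444*(222117/2) = 2048362974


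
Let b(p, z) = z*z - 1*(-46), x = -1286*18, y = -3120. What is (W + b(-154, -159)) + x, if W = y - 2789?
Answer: -3730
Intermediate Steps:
W = -5909 (W = -3120 - 2789 = -5909)
x = -23148
b(p, z) = 46 + z**2 (b(p, z) = z**2 + 46 = 46 + z**2)
(W + b(-154, -159)) + x = (-5909 + (46 + (-159)**2)) - 23148 = (-5909 + (46 + 25281)) - 23148 = (-5909 + 25327) - 23148 = 19418 - 23148 = -3730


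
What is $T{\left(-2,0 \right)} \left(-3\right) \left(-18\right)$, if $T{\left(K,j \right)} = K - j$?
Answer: $-108$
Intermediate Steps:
$T{\left(-2,0 \right)} \left(-3\right) \left(-18\right) = \left(-2 - 0\right) \left(-3\right) \left(-18\right) = \left(-2 + 0\right) \left(-3\right) \left(-18\right) = \left(-2\right) \left(-3\right) \left(-18\right) = 6 \left(-18\right) = -108$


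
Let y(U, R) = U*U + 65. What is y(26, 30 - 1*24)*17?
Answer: 12597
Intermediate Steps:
y(U, R) = 65 + U**2 (y(U, R) = U**2 + 65 = 65 + U**2)
y(26, 30 - 1*24)*17 = (65 + 26**2)*17 = (65 + 676)*17 = 741*17 = 12597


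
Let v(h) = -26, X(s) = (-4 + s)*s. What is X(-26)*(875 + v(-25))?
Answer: 662220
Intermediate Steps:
X(s) = s*(-4 + s)
X(-26)*(875 + v(-25)) = (-26*(-4 - 26))*(875 - 26) = -26*(-30)*849 = 780*849 = 662220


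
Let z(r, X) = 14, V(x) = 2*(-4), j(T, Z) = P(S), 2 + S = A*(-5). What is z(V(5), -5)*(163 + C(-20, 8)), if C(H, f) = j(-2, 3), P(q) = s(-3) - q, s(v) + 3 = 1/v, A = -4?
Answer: 5950/3 ≈ 1983.3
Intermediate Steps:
s(v) = -3 + 1/v
S = 18 (S = -2 - 4*(-5) = -2 + 20 = 18)
P(q) = -10/3 - q (P(q) = (-3 + 1/(-3)) - q = (-3 - ⅓) - q = -10/3 - q)
j(T, Z) = -64/3 (j(T, Z) = -10/3 - 1*18 = -10/3 - 18 = -64/3)
V(x) = -8
C(H, f) = -64/3
z(V(5), -5)*(163 + C(-20, 8)) = 14*(163 - 64/3) = 14*(425/3) = 5950/3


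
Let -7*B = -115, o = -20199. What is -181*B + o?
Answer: -162208/7 ≈ -23173.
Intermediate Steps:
B = 115/7 (B = -1/7*(-115) = 115/7 ≈ 16.429)
-181*B + o = -181*115/7 - 20199 = -20815/7 - 20199 = -162208/7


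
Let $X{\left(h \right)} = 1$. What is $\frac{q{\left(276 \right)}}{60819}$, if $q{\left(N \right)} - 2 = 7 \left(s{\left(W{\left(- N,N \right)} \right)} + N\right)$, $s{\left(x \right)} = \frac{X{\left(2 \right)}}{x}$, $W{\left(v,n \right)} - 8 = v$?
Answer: $\frac{518305}{16299492} \approx 0.031799$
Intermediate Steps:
$W{\left(v,n \right)} = 8 + v$
$s{\left(x \right)} = \frac{1}{x}$ ($s{\left(x \right)} = 1 \frac{1}{x} = \frac{1}{x}$)
$q{\left(N \right)} = 2 + 7 N + \frac{7}{8 - N}$ ($q{\left(N \right)} = 2 + 7 \left(\frac{1}{8 - N} + N\right) = 2 + 7 \left(N + \frac{1}{8 - N}\right) = 2 + \left(7 N + \frac{7}{8 - N}\right) = 2 + 7 N + \frac{7}{8 - N}$)
$\frac{q{\left(276 \right)}}{60819} = \frac{\frac{1}{-8 + 276} \left(-7 + \left(-8 + 276\right) \left(2 + 7 \cdot 276\right)\right)}{60819} = \frac{-7 + 268 \left(2 + 1932\right)}{268} \cdot \frac{1}{60819} = \frac{-7 + 268 \cdot 1934}{268} \cdot \frac{1}{60819} = \frac{-7 + 518312}{268} \cdot \frac{1}{60819} = \frac{1}{268} \cdot 518305 \cdot \frac{1}{60819} = \frac{518305}{268} \cdot \frac{1}{60819} = \frac{518305}{16299492}$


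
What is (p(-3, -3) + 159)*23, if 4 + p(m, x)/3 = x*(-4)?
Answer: 4209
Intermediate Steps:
p(m, x) = -12 - 12*x (p(m, x) = -12 + 3*(x*(-4)) = -12 + 3*(-4*x) = -12 - 12*x)
(p(-3, -3) + 159)*23 = ((-12 - 12*(-3)) + 159)*23 = ((-12 + 36) + 159)*23 = (24 + 159)*23 = 183*23 = 4209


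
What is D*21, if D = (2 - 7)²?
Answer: 525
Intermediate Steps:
D = 25 (D = (-5)² = 25)
D*21 = 25*21 = 525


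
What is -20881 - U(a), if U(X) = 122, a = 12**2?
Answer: -21003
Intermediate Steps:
a = 144
-20881 - U(a) = -20881 - 1*122 = -20881 - 122 = -21003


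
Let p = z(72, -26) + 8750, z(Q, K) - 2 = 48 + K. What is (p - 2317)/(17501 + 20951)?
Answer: 6457/38452 ≈ 0.16792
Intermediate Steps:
z(Q, K) = 50 + K (z(Q, K) = 2 + (48 + K) = 50 + K)
p = 8774 (p = (50 - 26) + 8750 = 24 + 8750 = 8774)
(p - 2317)/(17501 + 20951) = (8774 - 2317)/(17501 + 20951) = 6457/38452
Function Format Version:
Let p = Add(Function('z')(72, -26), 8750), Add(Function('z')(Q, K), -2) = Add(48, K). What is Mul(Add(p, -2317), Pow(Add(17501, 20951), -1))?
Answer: Rational(6457, 38452) ≈ 0.16792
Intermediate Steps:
Function('z')(Q, K) = Add(50, K) (Function('z')(Q, K) = Add(2, Add(48, K)) = Add(50, K))
p = 8774 (p = Add(Add(50, -26), 8750) = Add(24, 8750) = 8774)
Mul(Add(p, -2317), Pow(Add(17501, 20951), -1)) = Mul(Add(8774, -2317), Pow(Add(17501, 20951), -1)) = Mul(6457, Pow(38452, -1)) = Mul(6457, Rational(1, 38452)) = Rational(6457, 38452)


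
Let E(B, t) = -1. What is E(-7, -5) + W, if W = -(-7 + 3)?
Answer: 3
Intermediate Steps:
W = 4 (W = -1*(-4) = 4)
E(-7, -5) + W = -1 + 4 = 3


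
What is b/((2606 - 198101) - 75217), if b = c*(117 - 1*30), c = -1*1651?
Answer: 11049/20824 ≈ 0.53059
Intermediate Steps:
c = -1651
b = -143637 (b = -1651*(117 - 1*30) = -1651*(117 - 30) = -1651*87 = -143637)
b/((2606 - 198101) - 75217) = -143637/((2606 - 198101) - 75217) = -143637/(-195495 - 75217) = -143637/(-270712) = -143637*(-1/270712) = 11049/20824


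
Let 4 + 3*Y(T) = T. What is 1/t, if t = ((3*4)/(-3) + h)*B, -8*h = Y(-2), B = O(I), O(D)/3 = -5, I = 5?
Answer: 4/225 ≈ 0.017778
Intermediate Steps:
O(D) = -15 (O(D) = 3*(-5) = -15)
B = -15
Y(T) = -4/3 + T/3
h = ¼ (h = -(-4/3 + (⅓)*(-2))/8 = -(-4/3 - ⅔)/8 = -⅛*(-2) = ¼ ≈ 0.25000)
t = 225/4 (t = ((3*4)/(-3) + ¼)*(-15) = (12*(-⅓) + ¼)*(-15) = (-4 + ¼)*(-15) = -15/4*(-15) = 225/4 ≈ 56.250)
1/t = 1/(225/4) = 4/225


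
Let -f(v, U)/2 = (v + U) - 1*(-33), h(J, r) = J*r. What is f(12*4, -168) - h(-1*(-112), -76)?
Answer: 8686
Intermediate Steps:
f(v, U) = -66 - 2*U - 2*v (f(v, U) = -2*((v + U) - 1*(-33)) = -2*((U + v) + 33) = -2*(33 + U + v) = -66 - 2*U - 2*v)
f(12*4, -168) - h(-1*(-112), -76) = (-66 - 2*(-168) - 24*4) - (-1*(-112))*(-76) = (-66 + 336 - 2*48) - 112*(-76) = (-66 + 336 - 96) - 1*(-8512) = 174 + 8512 = 8686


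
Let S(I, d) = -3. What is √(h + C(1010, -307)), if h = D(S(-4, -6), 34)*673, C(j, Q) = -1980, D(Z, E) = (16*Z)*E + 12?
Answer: 12*I*√7585 ≈ 1045.1*I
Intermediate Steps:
D(Z, E) = 12 + 16*E*Z (D(Z, E) = 16*E*Z + 12 = 12 + 16*E*Z)
h = -1090260 (h = (12 + 16*34*(-3))*673 = (12 - 1632)*673 = -1620*673 = -1090260)
√(h + C(1010, -307)) = √(-1090260 - 1980) = √(-1092240) = 12*I*√7585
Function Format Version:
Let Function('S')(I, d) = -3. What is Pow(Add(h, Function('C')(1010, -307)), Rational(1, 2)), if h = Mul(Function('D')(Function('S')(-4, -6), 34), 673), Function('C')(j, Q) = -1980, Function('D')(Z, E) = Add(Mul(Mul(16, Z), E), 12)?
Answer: Mul(12, I, Pow(7585, Rational(1, 2))) ≈ Mul(1045.1, I)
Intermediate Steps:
Function('D')(Z, E) = Add(12, Mul(16, E, Z)) (Function('D')(Z, E) = Add(Mul(16, E, Z), 12) = Add(12, Mul(16, E, Z)))
h = -1090260 (h = Mul(Add(12, Mul(16, 34, -3)), 673) = Mul(Add(12, -1632), 673) = Mul(-1620, 673) = -1090260)
Pow(Add(h, Function('C')(1010, -307)), Rational(1, 2)) = Pow(Add(-1090260, -1980), Rational(1, 2)) = Pow(-1092240, Rational(1, 2)) = Mul(12, I, Pow(7585, Rational(1, 2)))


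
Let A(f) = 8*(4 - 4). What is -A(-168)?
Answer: 0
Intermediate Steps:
A(f) = 0 (A(f) = 8*0 = 0)
-A(-168) = -1*0 = 0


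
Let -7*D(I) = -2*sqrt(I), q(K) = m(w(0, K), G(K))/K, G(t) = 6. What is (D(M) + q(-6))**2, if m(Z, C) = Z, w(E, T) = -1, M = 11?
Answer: 1633/1764 + 2*sqrt(11)/21 ≈ 1.2416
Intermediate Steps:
q(K) = -1/K
D(I) = 2*sqrt(I)/7 (D(I) = -(-2)*sqrt(I)/7 = 2*sqrt(I)/7)
(D(M) + q(-6))**2 = (2*sqrt(11)/7 - 1/(-6))**2 = (2*sqrt(11)/7 - 1*(-1/6))**2 = (2*sqrt(11)/7 + 1/6)**2 = (1/6 + 2*sqrt(11)/7)**2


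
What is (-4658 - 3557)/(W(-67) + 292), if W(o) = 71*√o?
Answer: -2398780/423011 + 583265*I*√67/423011 ≈ -5.6707 + 11.286*I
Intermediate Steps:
(-4658 - 3557)/(W(-67) + 292) = (-4658 - 3557)/(71*√(-67) + 292) = -8215/(71*(I*√67) + 292) = -8215/(71*I*√67 + 292) = -8215/(292 + 71*I*√67)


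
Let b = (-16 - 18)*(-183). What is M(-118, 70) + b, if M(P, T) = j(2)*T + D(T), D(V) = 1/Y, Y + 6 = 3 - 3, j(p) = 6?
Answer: 39851/6 ≈ 6641.8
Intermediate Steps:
Y = -6 (Y = -6 + (3 - 3) = -6 + 0 = -6)
D(V) = -1/6 (D(V) = 1/(-6) = -1/6)
b = 6222 (b = -34*(-183) = 6222)
M(P, T) = -1/6 + 6*T (M(P, T) = 6*T - 1/6 = -1/6 + 6*T)
M(-118, 70) + b = (-1/6 + 6*70) + 6222 = (-1/6 + 420) + 6222 = 2519/6 + 6222 = 39851/6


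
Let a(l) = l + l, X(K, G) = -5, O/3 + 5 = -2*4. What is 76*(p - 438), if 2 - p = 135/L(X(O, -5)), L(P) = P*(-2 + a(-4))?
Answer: -166706/5 ≈ -33341.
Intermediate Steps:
O = -39 (O = -15 + 3*(-2*4) = -15 + 3*(-8) = -15 - 24 = -39)
a(l) = 2*l
L(P) = -10*P (L(P) = P*(-2 + 2*(-4)) = P*(-2 - 8) = P*(-10) = -10*P)
p = -7/10 (p = 2 - 135/((-10*(-5))) = 2 - 135/50 = 2 - 1*27/10 = 2 - 27/10 = -7/10 ≈ -0.70000)
76*(p - 438) = 76*(-7/10 - 438) = 76*(-4387/10) = -166706/5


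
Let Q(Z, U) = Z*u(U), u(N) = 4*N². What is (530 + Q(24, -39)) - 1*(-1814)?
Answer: 148360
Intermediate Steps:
Q(Z, U) = 4*Z*U² (Q(Z, U) = Z*(4*U²) = 4*Z*U²)
(530 + Q(24, -39)) - 1*(-1814) = (530 + 4*24*(-39)²) - 1*(-1814) = (530 + 4*24*1521) + 1814 = (530 + 146016) + 1814 = 146546 + 1814 = 148360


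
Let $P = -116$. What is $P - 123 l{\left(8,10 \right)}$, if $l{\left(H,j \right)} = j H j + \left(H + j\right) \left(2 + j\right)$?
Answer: $-125084$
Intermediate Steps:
$l{\left(H,j \right)} = H j^{2} + \left(2 + j\right) \left(H + j\right)$ ($l{\left(H,j \right)} = H j j + \left(2 + j\right) \left(H + j\right) = H j^{2} + \left(2 + j\right) \left(H + j\right)$)
$P - 123 l{\left(8,10 \right)} = -116 - 123 \left(10^{2} + 2 \cdot 8 + 2 \cdot 10 + 8 \cdot 10 + 8 \cdot 10^{2}\right) = -116 - 123 \left(100 + 16 + 20 + 80 + 8 \cdot 100\right) = -116 - 123 \left(100 + 16 + 20 + 80 + 800\right) = -116 - 124968 = -125084$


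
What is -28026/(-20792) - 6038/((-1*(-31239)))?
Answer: 374981059/324760644 ≈ 1.1546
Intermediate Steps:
-28026/(-20792) - 6038/((-1*(-31239))) = -28026*(-1/20792) - 6038/31239 = 14013/10396 - 6038*1/31239 = 14013/10396 - 6038/31239 = 374981059/324760644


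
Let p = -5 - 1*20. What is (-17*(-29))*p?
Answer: -12325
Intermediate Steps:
p = -25 (p = -5 - 20 = -25)
(-17*(-29))*p = -17*(-29)*(-25) = 493*(-25) = -12325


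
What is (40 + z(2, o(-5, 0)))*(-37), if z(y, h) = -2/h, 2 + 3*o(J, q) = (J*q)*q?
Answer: -1591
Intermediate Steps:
o(J, q) = -⅔ + J*q²/3 (o(J, q) = -⅔ + ((J*q)*q)/3 = -⅔ + (J*q²)/3 = -⅔ + J*q²/3)
(40 + z(2, o(-5, 0)))*(-37) = (40 - 2/(-⅔ + (⅓)*(-5)*0²))*(-37) = (40 - 2/(-⅔ + (⅓)*(-5)*0))*(-37) = (40 - 2/(-⅔ + 0))*(-37) = (40 - 2/(-⅔))*(-37) = (40 - 2*(-3/2))*(-37) = (40 + 3)*(-37) = 43*(-37) = -1591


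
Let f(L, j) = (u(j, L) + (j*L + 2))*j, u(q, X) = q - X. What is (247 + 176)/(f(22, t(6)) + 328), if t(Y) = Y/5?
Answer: 10575/8428 ≈ 1.2547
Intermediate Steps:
t(Y) = Y/5 (t(Y) = Y*(1/5) = Y/5)
f(L, j) = j*(2 + j - L + L*j) (f(L, j) = ((j - L) + (j*L + 2))*j = ((j - L) + (L*j + 2))*j = ((j - L) + (2 + L*j))*j = (2 + j - L + L*j)*j = j*(2 + j - L + L*j))
(247 + 176)/(f(22, t(6)) + 328) = (247 + 176)/(((1/5)*6)*(2 + (1/5)*6 - 1*22 + 22*((1/5)*6)) + 328) = 423/(6*(2 + 6/5 - 22 + 22*(6/5))/5 + 328) = 423/(6*(2 + 6/5 - 22 + 132/5)/5 + 328) = 423/((6/5)*(38/5) + 328) = 423/(228/25 + 328) = 423/(8428/25) = 423*(25/8428) = 10575/8428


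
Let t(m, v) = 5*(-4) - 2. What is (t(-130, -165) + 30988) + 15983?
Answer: 46949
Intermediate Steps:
t(m, v) = -22 (t(m, v) = -20 - 2 = -22)
(t(-130, -165) + 30988) + 15983 = (-22 + 30988) + 15983 = 30966 + 15983 = 46949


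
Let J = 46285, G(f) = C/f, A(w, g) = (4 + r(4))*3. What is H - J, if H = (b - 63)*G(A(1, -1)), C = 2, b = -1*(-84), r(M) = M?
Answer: -185133/4 ≈ -46283.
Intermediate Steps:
b = 84
A(w, g) = 24 (A(w, g) = (4 + 4)*3 = 8*3 = 24)
G(f) = 2/f
H = 7/4 (H = (84 - 63)*(2/24) = 21*(2*(1/24)) = 21*(1/12) = 7/4 ≈ 1.7500)
H - J = 7/4 - 1*46285 = 7/4 - 46285 = -185133/4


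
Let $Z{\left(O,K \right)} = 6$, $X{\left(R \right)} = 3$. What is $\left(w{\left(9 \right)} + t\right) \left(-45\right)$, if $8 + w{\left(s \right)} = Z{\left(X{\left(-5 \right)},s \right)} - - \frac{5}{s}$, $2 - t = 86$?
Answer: $3845$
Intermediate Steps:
$t = -84$ ($t = 2 - 86 = -84$)
$w{\left(s \right)} = -2 + \frac{5}{s}$ ($w{\left(s \right)} = -8 + \left(6 - - \frac{5}{s}\right) = -8 + \left(6 + \frac{5}{s}\right) = -2 + \frac{5}{s}$)
$\left(w{\left(9 \right)} + t\right) \left(-45\right) = \left(\left(-2 + \frac{5}{9}\right) - 84\right) \left(-45\right) = \left(- \frac{13}{9} - 84\right) \left(-45\right) = \left(- \frac{769}{9}\right) \left(-45\right) = 3845$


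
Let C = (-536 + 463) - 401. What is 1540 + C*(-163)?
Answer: 78802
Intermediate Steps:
C = -474 (C = -73 - 401 = -474)
1540 + C*(-163) = 1540 - 474*(-163) = 1540 + 77262 = 78802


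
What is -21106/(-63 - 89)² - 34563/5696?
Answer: -14355677/2056256 ≈ -6.9815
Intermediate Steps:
-21106/(-63 - 89)² - 34563/5696 = -21106/((-152)²) - 34563*1/5696 = -21106/23104 - 34563/5696 = -21106*1/23104 - 34563/5696 = -10553/11552 - 34563/5696 = -14355677/2056256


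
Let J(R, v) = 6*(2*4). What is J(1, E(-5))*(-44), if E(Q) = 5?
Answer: -2112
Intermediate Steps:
J(R, v) = 48 (J(R, v) = 6*8 = 48)
J(1, E(-5))*(-44) = 48*(-44) = -2112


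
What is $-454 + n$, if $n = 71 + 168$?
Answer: $-215$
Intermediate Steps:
$n = 239$
$-454 + n = -454 + 239 = -215$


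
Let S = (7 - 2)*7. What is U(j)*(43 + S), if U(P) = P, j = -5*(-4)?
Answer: 1560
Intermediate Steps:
j = 20
S = 35 (S = 5*7 = 35)
U(j)*(43 + S) = 20*(43 + 35) = 20*78 = 1560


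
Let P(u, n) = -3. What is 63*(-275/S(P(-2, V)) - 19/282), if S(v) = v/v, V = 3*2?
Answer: -1628949/94 ≈ -17329.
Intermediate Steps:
V = 6
S(v) = 1
63*(-275/S(P(-2, V)) - 19/282) = 63*(-275/1 - 19/282) = 63*(-275*1 - 19*1/282) = 63*(-275 - 19/282) = 63*(-77569/282) = -1628949/94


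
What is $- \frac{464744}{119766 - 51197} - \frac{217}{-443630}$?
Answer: $- \frac{206159501247}{30419265470} \approx -6.7773$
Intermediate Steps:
$- \frac{464744}{119766 - 51197} - \frac{217}{-443630} = - \frac{464744}{119766 - 51197} - - \frac{217}{443630} = - \frac{464744}{68569} + \frac{217}{443630} = - \frac{206159501247}{30419265470}$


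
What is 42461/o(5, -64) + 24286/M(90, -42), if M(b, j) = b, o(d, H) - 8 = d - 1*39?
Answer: -1595027/1170 ≈ -1363.3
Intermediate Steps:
o(d, H) = -31 + d (o(d, H) = 8 + (d - 1*39) = 8 + (d - 39) = 8 + (-39 + d) = -31 + d)
42461/o(5, -64) + 24286/M(90, -42) = 42461/(-31 + 5) + 24286/90 = 42461/(-26) + 24286*(1/90) = 42461*(-1/26) + 12143/45 = -42461/26 + 12143/45 = -1595027/1170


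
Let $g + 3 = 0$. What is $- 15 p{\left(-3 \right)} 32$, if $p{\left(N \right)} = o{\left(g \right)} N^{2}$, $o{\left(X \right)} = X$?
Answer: $12960$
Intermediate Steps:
$g = -3$ ($g = -3 + 0 = -3$)
$p{\left(N \right)} = - 3 N^{2}$
$- 15 p{\left(-3 \right)} 32 = - 15 \left(- 3 \left(-3\right)^{2}\right) 32 = - 15 \left(\left(-3\right) 9\right) 32 = \left(-15\right) \left(-27\right) 32 = 405 \cdot 32 = 12960$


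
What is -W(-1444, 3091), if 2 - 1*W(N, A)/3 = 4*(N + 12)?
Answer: -17190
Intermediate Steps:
W(N, A) = -138 - 12*N (W(N, A) = 6 - 12*(N + 12) = 6 - 12*(12 + N) = 6 - 3*(48 + 4*N) = 6 + (-144 - 12*N) = -138 - 12*N)
-W(-1444, 3091) = -(-138 - 12*(-1444)) = -(-138 + 17328) = -1*17190 = -17190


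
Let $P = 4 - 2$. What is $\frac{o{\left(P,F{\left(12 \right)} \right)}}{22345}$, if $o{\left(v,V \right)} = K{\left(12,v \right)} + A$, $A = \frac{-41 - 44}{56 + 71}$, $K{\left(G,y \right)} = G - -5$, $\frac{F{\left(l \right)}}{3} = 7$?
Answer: $\frac{2074}{2837815} \approx 0.00073084$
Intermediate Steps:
$F{\left(l \right)} = 21$ ($F{\left(l \right)} = 3 \cdot 7 = 21$)
$K{\left(G,y \right)} = 5 + G$ ($K{\left(G,y \right)} = G + 5 = 5 + G$)
$P = 2$ ($P = 4 - 2 = 2$)
$A = - \frac{85}{127} \approx -0.66929$
$o{\left(v,V \right)} = \frac{2074}{127}$ ($o{\left(v,V \right)} = \left(5 + 12\right) - \frac{85}{127} = 17 - \frac{85}{127} = \frac{2074}{127}$)
$\frac{o{\left(P,F{\left(12 \right)} \right)}}{22345} = \frac{2074}{127 \cdot 22345} = \frac{2074}{127} \cdot \frac{1}{22345} = \frac{2074}{2837815}$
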